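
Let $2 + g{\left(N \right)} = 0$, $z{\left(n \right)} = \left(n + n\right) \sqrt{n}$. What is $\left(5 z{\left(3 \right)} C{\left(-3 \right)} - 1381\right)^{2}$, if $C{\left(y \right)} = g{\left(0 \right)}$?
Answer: $1917961 + 165720 \sqrt{3} \approx 2.205 \cdot 10^{6}$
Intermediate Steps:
$z{\left(n \right)} = 2 n^{\frac{3}{2}}$ ($z{\left(n \right)} = 2 n \sqrt{n} = 2 n^{\frac{3}{2}}$)
$g{\left(N \right)} = -2$ ($g{\left(N \right)} = -2 + 0 = -2$)
$C{\left(y \right)} = -2$
$\left(5 z{\left(3 \right)} C{\left(-3 \right)} - 1381\right)^{2} = \left(5 \cdot 2 \cdot 3^{\frac{3}{2}} \left(-2\right) - 1381\right)^{2} = \left(5 \cdot 2 \cdot 3 \sqrt{3} \left(-2\right) - 1381\right)^{2} = \left(5 \cdot 6 \sqrt{3} \left(-2\right) - 1381\right)^{2} = \left(30 \sqrt{3} \left(-2\right) - 1381\right)^{2} = \left(- 60 \sqrt{3} - 1381\right)^{2} = \left(-1381 - 60 \sqrt{3}\right)^{2}$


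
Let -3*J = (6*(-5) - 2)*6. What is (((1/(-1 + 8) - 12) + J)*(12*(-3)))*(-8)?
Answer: 105120/7 ≈ 15017.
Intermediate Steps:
J = 64 (J = -(6*(-5) - 2)*6/3 = -(-30 - 2)*6/3 = -(-32)*6/3 = -⅓*(-192) = 64)
(((1/(-1 + 8) - 12) + J)*(12*(-3)))*(-8) = (((1/(-1 + 8) - 12) + 64)*(12*(-3)))*(-8) = (((1/7 - 12) + 64)*(-36))*(-8) = (((⅐ - 12) + 64)*(-36))*(-8) = ((-83/7 + 64)*(-36))*(-8) = ((365/7)*(-36))*(-8) = -13140/7*(-8) = 105120/7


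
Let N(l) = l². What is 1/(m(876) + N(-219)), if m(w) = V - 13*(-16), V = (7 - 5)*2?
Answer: 1/48173 ≈ 2.0759e-5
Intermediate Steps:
V = 4 (V = 2*2 = 4)
m(w) = 212 (m(w) = 4 - 13*(-16) = 4 + 208 = 212)
1/(m(876) + N(-219)) = 1/(212 + (-219)²) = 1/(212 + 47961) = 1/48173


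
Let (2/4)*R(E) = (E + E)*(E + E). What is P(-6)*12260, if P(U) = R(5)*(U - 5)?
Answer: -26972000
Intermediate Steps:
R(E) = 8*E**2 (R(E) = 2*((E + E)*(E + E)) = 2*((2*E)*(2*E)) = 2*(4*E**2) = 8*E**2)
P(U) = -1000 + 200*U (P(U) = (8*5**2)*(U - 5) = (8*25)*(-5 + U) = 200*(-5 + U) = -1000 + 200*U)
P(-6)*12260 = (-1000 + 200*(-6))*12260 = (-1000 - 1200)*12260 = -2200*12260 = -26972000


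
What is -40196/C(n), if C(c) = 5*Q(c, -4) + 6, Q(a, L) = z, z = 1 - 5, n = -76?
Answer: 20098/7 ≈ 2871.1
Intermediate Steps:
z = -4
Q(a, L) = -4
C(c) = -14 (C(c) = 5*(-4) + 6 = -20 + 6 = -14)
-40196/C(n) = -40196/(-14) = -40196*(-1/14) = 20098/7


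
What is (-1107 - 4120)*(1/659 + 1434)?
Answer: -4939551589/659 ≈ -7.4955e+6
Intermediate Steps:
(-1107 - 4120)*(1/659 + 1434) = -5227*(1/659 + 1434) = -5227*945007/659 = -4939551589/659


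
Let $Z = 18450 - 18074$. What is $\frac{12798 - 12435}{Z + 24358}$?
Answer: $\frac{363}{24734} \approx 0.014676$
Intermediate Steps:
$Z = 376$ ($Z = 18450 - 18074 = 376$)
$\frac{12798 - 12435}{Z + 24358} = \frac{12798 - 12435}{376 + 24358} = \frac{363}{24734}$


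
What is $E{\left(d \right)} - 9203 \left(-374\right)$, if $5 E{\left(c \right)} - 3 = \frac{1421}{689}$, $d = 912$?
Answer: $\frac{11857424778}{3445} \approx 3.4419 \cdot 10^{6}$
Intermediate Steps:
$E{\left(c \right)} = \frac{3488}{3445}$ ($E{\left(c \right)} = \frac{3}{5} + \frac{1421 \cdot \frac{1}{689}}{5} = \frac{3}{5} + \frac{1}{5} \cdot \frac{1421}{689} = \frac{3}{5} + \frac{1421}{3445} = \frac{3488}{3445}$)
$E{\left(d \right)} - 9203 \left(-374\right) = \frac{3488}{3445} - 9203 \left(-374\right) = \frac{3488}{3445} - -3441922 = \frac{3488}{3445} + 3441922 = \frac{11857424778}{3445}$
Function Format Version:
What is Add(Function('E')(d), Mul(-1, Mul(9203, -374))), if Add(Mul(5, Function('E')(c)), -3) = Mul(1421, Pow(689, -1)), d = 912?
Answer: Rational(11857424778, 3445) ≈ 3.4419e+6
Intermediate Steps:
Function('E')(c) = Rational(3488, 3445) (Function('E')(c) = Add(Rational(3, 5), Mul(Rational(1, 5), Mul(1421, Pow(689, -1)))) = Add(Rational(3, 5), Mul(Rational(1, 5), Mul(1421, Rational(1, 689)))) = Add(Rational(3, 5), Mul(Rational(1, 5), Rational(1421, 689))) = Add(Rational(3, 5), Rational(1421, 3445)) = Rational(3488, 3445))
Add(Function('E')(d), Mul(-1, Mul(9203, -374))) = Add(Rational(3488, 3445), Mul(-1, Mul(9203, -374))) = Add(Rational(3488, 3445), Mul(-1, -3441922)) = Add(Rational(3488, 3445), 3441922) = Rational(11857424778, 3445)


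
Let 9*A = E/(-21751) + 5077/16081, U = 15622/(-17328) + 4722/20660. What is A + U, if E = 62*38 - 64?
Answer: -30504247830017759/46957212105013080 ≈ -0.64962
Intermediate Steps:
E = 2292 (E = 2356 - 64 = 2292)
U = -30115963/44749560 (U = 15622*(-1/17328) + 4722*(1/20660) = -7811/8664 + 2361/10330 = -30115963/44749560 ≈ -0.67299)
A = 73572175/3148000479 (A = (2292/(-21751) + 5077/16081)/9 = (2292*(-1/21751) + 5077*(1/16081))/9 = (-2292/21751 + 5077/16081)/9 = (⅑)*(73572175/349777831) = 73572175/3148000479 ≈ 0.023371)
A + U = 73572175/3148000479 - 30115963/44749560 = -30504247830017759/46957212105013080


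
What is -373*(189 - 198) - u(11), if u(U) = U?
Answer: 3346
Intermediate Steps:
-373*(189 - 198) - u(11) = -373*(189 - 198) - 1*11 = -373*(-9) - 11 = 3357 - 11 = 3346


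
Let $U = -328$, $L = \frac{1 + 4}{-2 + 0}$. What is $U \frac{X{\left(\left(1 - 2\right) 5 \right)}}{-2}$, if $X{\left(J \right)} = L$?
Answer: $-410$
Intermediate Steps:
$L = - \frac{5}{2}$ ($L = \frac{5}{-2} = 5 \left(- \frac{1}{2}\right) = - \frac{5}{2} \approx -2.5$)
$X{\left(J \right)} = - \frac{5}{2}$
$U \frac{X{\left(\left(1 - 2\right) 5 \right)}}{-2} = - 328 \left(- \frac{5}{2 \left(-2\right)}\right) = - 328 \left(\left(- \frac{5}{2}\right) \left(- \frac{1}{2}\right)\right) = \left(-328\right) \frac{5}{4} = -410$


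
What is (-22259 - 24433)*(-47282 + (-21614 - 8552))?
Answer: 3616202016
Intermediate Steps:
(-22259 - 24433)*(-47282 + (-21614 - 8552)) = -46692*(-47282 - 30166) = -46692*(-77448) = 3616202016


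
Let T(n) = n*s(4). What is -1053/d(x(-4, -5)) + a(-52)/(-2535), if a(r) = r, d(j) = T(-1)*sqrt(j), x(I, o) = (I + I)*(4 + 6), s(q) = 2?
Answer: 4/195 - 1053*I*sqrt(5)/40 ≈ 0.020513 - 58.865*I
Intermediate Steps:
x(I, o) = 20*I (x(I, o) = (2*I)*10 = 20*I)
T(n) = 2*n (T(n) = n*2 = 2*n)
d(j) = -2*sqrt(j) (d(j) = (2*(-1))*sqrt(j) = -2*sqrt(j))
-1053/d(x(-4, -5)) + a(-52)/(-2535) = -1053*I*sqrt(5)/40 - 52/(-2535) = -1053*I*sqrt(5)/40 - 52*(-1/2535) = -1053*I*sqrt(5)/40 + 4/195 = 4/195 - 1053*I*sqrt(5)/40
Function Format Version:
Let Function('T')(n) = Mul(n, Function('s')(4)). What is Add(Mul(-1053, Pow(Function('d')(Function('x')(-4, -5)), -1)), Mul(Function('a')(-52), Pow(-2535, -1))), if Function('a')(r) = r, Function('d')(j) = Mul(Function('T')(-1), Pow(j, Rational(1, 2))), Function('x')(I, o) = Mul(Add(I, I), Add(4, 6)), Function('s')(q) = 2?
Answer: Add(Rational(4, 195), Mul(Rational(-1053, 40), I, Pow(5, Rational(1, 2)))) ≈ Add(0.020513, Mul(-58.865, I))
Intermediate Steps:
Function('x')(I, o) = Mul(20, I) (Function('x')(I, o) = Mul(Mul(2, I), 10) = Mul(20, I))
Function('T')(n) = Mul(2, n) (Function('T')(n) = Mul(n, 2) = Mul(2, n))
Function('d')(j) = Mul(-2, Pow(j, Rational(1, 2))) (Function('d')(j) = Mul(Mul(2, -1), Pow(j, Rational(1, 2))) = Mul(-2, Pow(j, Rational(1, 2))))
Add(Mul(-1053, Pow(Function('d')(Function('x')(-4, -5)), -1)), Mul(Function('a')(-52), Pow(-2535, -1))) = Add(Mul(-1053, Pow(Mul(-2, Pow(Mul(20, -4), Rational(1, 2))), -1)), Mul(-52, Pow(-2535, -1))) = Add(Mul(-1053, Pow(Mul(-2, Pow(-80, Rational(1, 2))), -1)), Mul(-52, Rational(-1, 2535))) = Add(Mul(-1053, Pow(Mul(-2, Mul(4, I, Pow(5, Rational(1, 2)))), -1)), Rational(4, 195)) = Add(Mul(-1053, Pow(Mul(-8, I, Pow(5, Rational(1, 2))), -1)), Rational(4, 195)) = Add(Mul(-1053, Mul(Rational(1, 40), I, Pow(5, Rational(1, 2)))), Rational(4, 195)) = Add(Mul(Rational(-1053, 40), I, Pow(5, Rational(1, 2))), Rational(4, 195)) = Add(Rational(4, 195), Mul(Rational(-1053, 40), I, Pow(5, Rational(1, 2))))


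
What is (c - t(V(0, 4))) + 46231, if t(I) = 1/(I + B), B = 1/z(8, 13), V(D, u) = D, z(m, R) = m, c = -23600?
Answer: 22623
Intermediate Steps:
B = ⅛ (B = 1/8 = ⅛ ≈ 0.12500)
t(I) = 1/(⅛ + I) (t(I) = 1/(I + ⅛) = 1/(⅛ + I))
(c - t(V(0, 4))) + 46231 = (-23600 - 8/(1 + 8*0)) + 46231 = (-23600 - 8/(1 + 0)) + 46231 = (-23600 - 8/1) + 46231 = (-23600 - 8) + 46231 = -23608 + 46231 = 22623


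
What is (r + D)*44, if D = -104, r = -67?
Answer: -7524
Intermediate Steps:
(r + D)*44 = (-67 - 104)*44 = -171*44 = -7524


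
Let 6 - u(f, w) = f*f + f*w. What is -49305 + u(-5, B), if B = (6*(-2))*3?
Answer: -49504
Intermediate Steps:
B = -36 (B = -12*3 = -36)
u(f, w) = 6 - f**2 - f*w (u(f, w) = 6 - (f*f + f*w) = 6 - (f**2 + f*w) = 6 + (-f**2 - f*w) = 6 - f**2 - f*w)
-49305 + u(-5, B) = -49305 + (6 - 1*(-5)**2 - 1*(-5)*(-36)) = -49305 + (6 - 1*25 - 180) = -49305 + (6 - 25 - 180) = -49305 - 199 = -49504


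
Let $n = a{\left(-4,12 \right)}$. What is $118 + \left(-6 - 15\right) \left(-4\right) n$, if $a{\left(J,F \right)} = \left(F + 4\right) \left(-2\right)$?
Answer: $-2570$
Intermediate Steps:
$a{\left(J,F \right)} = -8 - 2 F$ ($a{\left(J,F \right)} = \left(4 + F\right) \left(-2\right) = -8 - 2 F$)
$n = -32$ ($n = -8 - 24 = -32$)
$118 + \left(-6 - 15\right) \left(-4\right) n = 118 + \left(-6 - 15\right) \left(-4\right) \left(-32\right) = 118 + \left(-21\right) \left(-4\right) \left(-32\right) = 118 + 84 \left(-32\right) = 118 - 2688 = -2570$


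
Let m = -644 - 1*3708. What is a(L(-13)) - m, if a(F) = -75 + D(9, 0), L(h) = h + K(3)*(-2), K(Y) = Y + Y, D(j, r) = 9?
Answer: 4286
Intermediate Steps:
K(Y) = 2*Y
m = -4352 (m = -644 - 3708 = -4352)
L(h) = -12 + h (L(h) = h + (2*3)*(-2) = h + 6*(-2) = h - 12 = -12 + h)
a(F) = -66 (a(F) = -75 + 9 = -66)
a(L(-13)) - m = -66 - 1*(-4352) = -66 + 4352 = 4286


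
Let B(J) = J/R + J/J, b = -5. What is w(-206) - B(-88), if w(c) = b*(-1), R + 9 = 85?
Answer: 98/19 ≈ 5.1579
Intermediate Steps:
R = 76 (R = -9 + 85 = 76)
w(c) = 5 (w(c) = -5*(-1) = 5)
B(J) = 1 + J/76 (B(J) = J/76 + J/J = J*(1/76) + 1 = J/76 + 1 = 1 + J/76)
w(-206) - B(-88) = 5 - (1 + (1/76)*(-88)) = 5 - (1 - 22/19) = 5 - 1*(-3/19) = 5 + 3/19 = 98/19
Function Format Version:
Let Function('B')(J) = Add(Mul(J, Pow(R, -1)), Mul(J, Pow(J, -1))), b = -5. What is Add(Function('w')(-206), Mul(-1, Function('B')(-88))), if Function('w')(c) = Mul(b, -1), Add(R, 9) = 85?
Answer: Rational(98, 19) ≈ 5.1579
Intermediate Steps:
R = 76 (R = Add(-9, 85) = 76)
Function('w')(c) = 5 (Function('w')(c) = Mul(-5, -1) = 5)
Function('B')(J) = Add(1, Mul(Rational(1, 76), J)) (Function('B')(J) = Add(Mul(J, Pow(76, -1)), Mul(J, Pow(J, -1))) = Add(Mul(J, Rational(1, 76)), 1) = Add(Mul(Rational(1, 76), J), 1) = Add(1, Mul(Rational(1, 76), J)))
Add(Function('w')(-206), Mul(-1, Function('B')(-88))) = Add(5, Mul(-1, Add(1, Mul(Rational(1, 76), -88)))) = Add(5, Mul(-1, Add(1, Rational(-22, 19)))) = Add(5, Mul(-1, Rational(-3, 19))) = Add(5, Rational(3, 19)) = Rational(98, 19)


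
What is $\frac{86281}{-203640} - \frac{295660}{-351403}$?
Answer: $\frac{29888800157}{71559706920} \approx 0.41768$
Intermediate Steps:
$\frac{86281}{-203640} - \frac{295660}{-351403} = 86281 \left(- \frac{1}{203640}\right) - - \frac{295660}{351403} = - \frac{86281}{203640} + \frac{295660}{351403} = \frac{29888800157}{71559706920}$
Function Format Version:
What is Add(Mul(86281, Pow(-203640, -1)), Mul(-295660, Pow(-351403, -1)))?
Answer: Rational(29888800157, 71559706920) ≈ 0.41768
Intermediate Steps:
Add(Mul(86281, Pow(-203640, -1)), Mul(-295660, Pow(-351403, -1))) = Add(Mul(86281, Rational(-1, 203640)), Mul(-295660, Rational(-1, 351403))) = Add(Rational(-86281, 203640), Rational(295660, 351403)) = Rational(29888800157, 71559706920)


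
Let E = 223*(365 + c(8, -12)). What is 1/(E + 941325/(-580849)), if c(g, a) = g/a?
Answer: 1742547/141572730436 ≈ 1.2308e-5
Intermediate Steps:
E = 243739/3 (E = 223*(365 + 8/(-12)) = 223*(365 + 8*(-1/12)) = 223*(365 - ⅔) = 223*(1093/3) = 243739/3 ≈ 81246.)
1/(E + 941325/(-580849)) = 1/(243739/3 + 941325/(-580849)) = 1/(243739/3 + 941325*(-1/580849)) = 1/(243739/3 - 941325/580849) = 1/(141572730436/1742547) = 1742547/141572730436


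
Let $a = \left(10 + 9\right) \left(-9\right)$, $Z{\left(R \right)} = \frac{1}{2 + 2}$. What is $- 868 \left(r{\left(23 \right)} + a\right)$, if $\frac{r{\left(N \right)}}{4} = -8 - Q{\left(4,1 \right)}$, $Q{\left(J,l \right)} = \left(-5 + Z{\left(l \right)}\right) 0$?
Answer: $176204$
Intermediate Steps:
$Z{\left(R \right)} = \frac{1}{4}$
$Q{\left(J,l \right)} = 0$ ($Q{\left(J,l \right)} = \left(-5 + \frac{1}{4}\right) 0 = \left(- \frac{19}{4}\right) 0 = 0$)
$r{\left(N \right)} = -32$ ($r{\left(N \right)} = 4 \left(-8 - 0\right) = 4 \left(-8 + 0\right) = 4 \left(-8\right) = -32$)
$a = -171$ ($a = 19 \left(-9\right) = -171$)
$- 868 \left(r{\left(23 \right)} + a\right) = - 868 \left(-32 - 171\right) = \left(-868\right) \left(-203\right) = 176204$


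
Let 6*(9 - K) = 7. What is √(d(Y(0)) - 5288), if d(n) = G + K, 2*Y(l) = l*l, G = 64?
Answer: I*√187782/6 ≈ 72.223*I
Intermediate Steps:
K = 47/6 (K = 9 - ⅙*7 = 9 - 7/6 = 47/6 ≈ 7.8333)
Y(l) = l²/2 (Y(l) = (l*l)/2 = l²/2)
d(n) = 431/6 (d(n) = 64 + 47/6 = 431/6)
√(d(Y(0)) - 5288) = √(431/6 - 5288) = √(-31297/6) = I*√187782/6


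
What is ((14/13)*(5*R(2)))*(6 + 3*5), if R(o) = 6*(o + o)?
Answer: 35280/13 ≈ 2713.8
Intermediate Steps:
R(o) = 12*o (R(o) = 6*(2*o) = 12*o)
((14/13)*(5*R(2)))*(6 + 3*5) = ((14/13)*(5*(12*2)))*(6 + 3*5) = ((14*(1/13))*(5*24))*(6 + 15) = ((14/13)*120)*21 = (1680/13)*21 = 35280/13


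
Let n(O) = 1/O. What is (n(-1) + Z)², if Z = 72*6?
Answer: 185761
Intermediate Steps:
Z = 432
(n(-1) + Z)² = (1/(-1) + 432)² = (-1 + 432)² = 431² = 185761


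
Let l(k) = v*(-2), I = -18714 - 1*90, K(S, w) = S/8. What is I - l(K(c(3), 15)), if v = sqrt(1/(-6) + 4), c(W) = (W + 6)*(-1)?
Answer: -18804 + sqrt(138)/3 ≈ -18800.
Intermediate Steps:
c(W) = -6 - W (c(W) = (6 + W)*(-1) = -6 - W)
v = sqrt(138)/6 (v = sqrt(-1/6 + 4) = sqrt(23/6) = sqrt(138)/6 ≈ 1.9579)
K(S, w) = S/8 (K(S, w) = S*(1/8) = S/8)
I = -18804 (I = -18714 - 90 = -18804)
l(k) = -sqrt(138)/3 (l(k) = (sqrt(138)/6)*(-2) = -sqrt(138)/3)
I - l(K(c(3), 15)) = -18804 - (-1)*sqrt(138)/3 = -18804 + sqrt(138)/3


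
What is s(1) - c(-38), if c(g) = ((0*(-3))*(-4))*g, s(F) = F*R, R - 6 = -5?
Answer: 1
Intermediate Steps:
R = 1 (R = 6 - 5 = 1)
s(F) = F (s(F) = F*1 = F)
c(g) = 0 (c(g) = (0*(-4))*g = 0*g = 0)
s(1) - c(-38) = 1 - 1*0 = 1 + 0 = 1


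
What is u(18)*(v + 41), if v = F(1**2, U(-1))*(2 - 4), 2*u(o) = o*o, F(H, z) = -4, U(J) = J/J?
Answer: 7938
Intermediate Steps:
U(J) = 1
u(o) = o**2/2 (u(o) = (o*o)/2 = o**2/2)
v = 8 (v = -4*(2 - 4) = -4*(-2) = 8)
u(18)*(v + 41) = ((1/2)*18**2)*(8 + 41) = ((1/2)*324)*49 = 162*49 = 7938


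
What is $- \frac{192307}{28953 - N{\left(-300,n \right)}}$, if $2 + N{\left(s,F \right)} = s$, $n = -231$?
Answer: $- \frac{192307}{29255} \approx -6.5735$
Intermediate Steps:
$N{\left(s,F \right)} = -2 + s$
$- \frac{192307}{28953 - N{\left(-300,n \right)}} = - \frac{192307}{28953 - \left(-2 - 300\right)} = - \frac{192307}{28953 - -302} = - \frac{192307}{28953 + 302} = - \frac{192307}{29255}$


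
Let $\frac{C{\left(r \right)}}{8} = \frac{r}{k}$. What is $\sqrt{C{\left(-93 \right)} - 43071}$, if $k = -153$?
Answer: $\frac{i \sqrt{112015023}}{51} \approx 207.52 i$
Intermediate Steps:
$C{\left(r \right)} = - \frac{8 r}{153}$ ($C{\left(r \right)} = 8 \frac{r}{-153} = 8 r \left(- \frac{1}{153}\right) = 8 \left(- \frac{r}{153}\right) = - \frac{8 r}{153}$)
$\sqrt{C{\left(-93 \right)} - 43071} = \sqrt{\left(- \frac{8}{153}\right) \left(-93\right) - 43071} = \sqrt{\frac{248}{51} - 43071} = \sqrt{- \frac{2196373}{51}} = \frac{i \sqrt{112015023}}{51}$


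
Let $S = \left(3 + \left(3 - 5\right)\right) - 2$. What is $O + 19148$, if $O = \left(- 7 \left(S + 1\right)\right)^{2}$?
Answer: $19148$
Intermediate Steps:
$S = -1$ ($S = \left(3 + \left(3 - 5\right)\right) - 2 = \left(3 - 2\right) - 2 = 1 - 2 = -1$)
$O = 0$ ($O = \left(- 7 \left(-1 + 1\right)\right)^{2} = \left(\left(-7\right) 0\right)^{2} = 0^{2} = 0$)
$O + 19148 = 0 + 19148 = 19148$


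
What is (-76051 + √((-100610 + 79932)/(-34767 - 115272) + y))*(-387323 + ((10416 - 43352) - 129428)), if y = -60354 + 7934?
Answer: 41804246037 - 183229*I*√131117810136042/16671 ≈ 4.1804e+10 - 1.2585e+8*I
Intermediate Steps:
y = -52420
(-76051 + √((-100610 + 79932)/(-34767 - 115272) + y))*(-387323 + ((10416 - 43352) - 129428)) = (-76051 + √((-100610 + 79932)/(-34767 - 115272) - 52420))*(-387323 + ((10416 - 43352) - 129428)) = (-76051 + √(-20678/(-150039) - 52420))*(-387323 + (-32936 - 129428)) = (-76051 + √(-20678*(-1/150039) - 52420))*(-387323 - 162364) = (-76051 + √(20678/150039 - 52420))*(-549687) = (-76051 + √(-7865023702/150039))*(-549687) = (-76051 + I*√131117810136042/50013)*(-549687) = 41804246037 - 183229*I*√131117810136042/16671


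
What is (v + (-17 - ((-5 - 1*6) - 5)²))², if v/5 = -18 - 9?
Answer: 166464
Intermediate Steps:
v = -135 (v = 5*(-18 - 9) = 5*(-27) = -135)
(v + (-17 - ((-5 - 1*6) - 5)²))² = (-135 + (-17 - ((-5 - 1*6) - 5)²))² = (-135 + (-17 - ((-5 - 6) - 5)²))² = (-135 + (-17 - (-11 - 5)²))² = (-135 + (-17 - 1*(-16)²))² = (-135 + (-17 - 1*256))² = (-135 + (-17 - 256))² = (-135 - 273)² = (-408)² = 166464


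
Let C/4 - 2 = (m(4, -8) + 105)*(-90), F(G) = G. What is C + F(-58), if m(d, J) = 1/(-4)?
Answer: -37760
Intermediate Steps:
m(d, J) = -¼
C = -37702 (C = 8 + 4*((-¼ + 105)*(-90)) = 8 + 4*((419/4)*(-90)) = 8 + 4*(-18855/2) = 8 - 37710 = -37702)
C + F(-58) = -37702 - 58 = -37760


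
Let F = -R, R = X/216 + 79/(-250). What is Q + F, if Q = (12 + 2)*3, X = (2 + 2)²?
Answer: 285133/6750 ≈ 42.242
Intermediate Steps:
X = 16 (X = 4² = 16)
R = -1633/6750 (R = 16/216 + 79/(-250) = 16*(1/216) + 79*(-1/250) = 2/27 - 79/250 = -1633/6750 ≈ -0.24193)
F = 1633/6750 (F = -1*(-1633/6750) = 1633/6750 ≈ 0.24193)
Q = 42 (Q = 14*3 = 42)
Q + F = 42 + 1633/6750 = 285133/6750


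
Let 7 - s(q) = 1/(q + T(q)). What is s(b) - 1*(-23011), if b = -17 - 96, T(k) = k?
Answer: 5202069/226 ≈ 23018.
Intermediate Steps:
b = -113
s(q) = 7 - 1/(2*q) (s(q) = 7 - 1/(q + q) = 7 - 1/(2*q))
s(b) - 1*(-23011) = (7 - ½/(-113)) - 1*(-23011) = (7 - ½*(-1/113)) + 23011 = (7 + 1/226) + 23011 = 1583/226 + 23011 = 5202069/226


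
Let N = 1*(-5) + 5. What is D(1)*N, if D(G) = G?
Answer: 0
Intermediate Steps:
N = 0 (N = -5 + 5 = 0)
D(1)*N = 1*0 = 0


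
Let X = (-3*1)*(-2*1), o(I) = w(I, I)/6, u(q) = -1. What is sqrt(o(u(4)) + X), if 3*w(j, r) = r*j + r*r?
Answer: sqrt(55)/3 ≈ 2.4721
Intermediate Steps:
w(j, r) = r**2/3 + j*r/3 (w(j, r) = (r*j + r*r)/3 = (j*r + r**2)/3 = (r**2 + j*r)/3 = r**2/3 + j*r/3)
o(I) = I**2/9 (o(I) = (I*(I + I)/3)/6 = (I*(2*I)/3)/6 = (2*I**2/3)/6 = I**2/9)
X = 6 (X = -3*(-2) = 6)
sqrt(o(u(4)) + X) = sqrt((1/9)*(-1)**2 + 6) = sqrt((1/9)*1 + 6) = sqrt(1/9 + 6) = sqrt(55/9) = sqrt(55)/3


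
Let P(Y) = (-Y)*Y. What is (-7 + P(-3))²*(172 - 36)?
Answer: 34816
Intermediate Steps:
P(Y) = -Y²
(-7 + P(-3))²*(172 - 36) = (-7 - 1*(-3)²)²*(172 - 36) = (-7 - 1*9)²*136 = (-7 - 9)²*136 = (-16)²*136 = 256*136 = 34816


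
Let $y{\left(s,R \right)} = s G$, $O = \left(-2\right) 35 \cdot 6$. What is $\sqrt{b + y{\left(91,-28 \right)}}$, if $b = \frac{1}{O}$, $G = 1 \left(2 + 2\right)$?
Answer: $\frac{\sqrt{16052295}}{210} \approx 19.079$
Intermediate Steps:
$G = 4$ ($G = 1 \cdot 4 = 4$)
$O = -420$ ($O = \left(-70\right) 6 = -420$)
$y{\left(s,R \right)} = 4 s$ ($y{\left(s,R \right)} = s 4 = 4 s$)
$b = - \frac{1}{420}$ ($b = \frac{1}{-420} = - \frac{1}{420} \approx -0.002381$)
$\sqrt{b + y{\left(91,-28 \right)}} = \sqrt{- \frac{1}{420} + 4 \cdot 91} = \sqrt{- \frac{1}{420} + 364} = \sqrt{\frac{152879}{420}} = \frac{\sqrt{16052295}}{210}$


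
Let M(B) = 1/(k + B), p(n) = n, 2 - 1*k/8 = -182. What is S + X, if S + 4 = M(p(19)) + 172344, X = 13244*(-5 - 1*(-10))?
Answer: 355692961/1491 ≈ 2.3856e+5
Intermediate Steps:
k = 1472 (k = 16 - 8*(-182) = 16 + 1456 = 1472)
X = 66220 (X = 13244*(-5 + 10) = 13244*5 = 66220)
M(B) = 1/(1472 + B)
S = 256958941/1491 (S = -4 + (1/(1472 + 19) + 172344) = -4 + (1/1491 + 172344) = -4 + 256964905/1491 = 256958941/1491 ≈ 1.7234e+5)
S + X = 256958941/1491 + 66220 = 355692961/1491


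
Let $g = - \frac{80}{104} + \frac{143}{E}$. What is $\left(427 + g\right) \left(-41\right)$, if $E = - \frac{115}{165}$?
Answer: $- \frac{2709936}{299} \approx -9063.3$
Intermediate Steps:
$E = - \frac{23}{33}$ ($E = \left(-115\right) \frac{1}{165} = - \frac{23}{33} \approx -0.69697$)
$g = - \frac{61577}{299}$ ($g = - \frac{80}{104} + \frac{143}{- \frac{23}{33}} = \left(-80\right) \frac{1}{104} + 143 \left(- \frac{33}{23}\right) = - \frac{10}{13} - \frac{4719}{23} = - \frac{61577}{299} \approx -205.94$)
$\left(427 + g\right) \left(-41\right) = \left(427 - \frac{61577}{299}\right) \left(-41\right) = \frac{66096}{299} \left(-41\right) = - \frac{2709936}{299}$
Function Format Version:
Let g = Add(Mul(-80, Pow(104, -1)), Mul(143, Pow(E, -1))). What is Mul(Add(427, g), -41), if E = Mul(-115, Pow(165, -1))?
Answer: Rational(-2709936, 299) ≈ -9063.3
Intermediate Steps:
E = Rational(-23, 33) (E = Mul(-115, Rational(1, 165)) = Rational(-23, 33) ≈ -0.69697)
g = Rational(-61577, 299) (g = Add(Mul(-80, Pow(104, -1)), Mul(143, Pow(Rational(-23, 33), -1))) = Add(Mul(-80, Rational(1, 104)), Mul(143, Rational(-33, 23))) = Add(Rational(-10, 13), Rational(-4719, 23)) = Rational(-61577, 299) ≈ -205.94)
Mul(Add(427, g), -41) = Mul(Add(427, Rational(-61577, 299)), -41) = Mul(Rational(66096, 299), -41) = Rational(-2709936, 299)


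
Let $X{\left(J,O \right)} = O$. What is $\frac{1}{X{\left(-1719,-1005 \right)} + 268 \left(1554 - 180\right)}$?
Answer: $\frac{1}{367227} \approx 2.7231 \cdot 10^{-6}$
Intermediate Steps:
$\frac{1}{X{\left(-1719,-1005 \right)} + 268 \left(1554 - 180\right)} = \frac{1}{-1005 + 268 \left(1554 - 180\right)} = \frac{1}{-1005 + 268 \cdot 1374} = \frac{1}{-1005 + 368232} = \frac{1}{367227}$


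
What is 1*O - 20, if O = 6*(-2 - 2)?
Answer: -44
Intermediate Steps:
O = -24 (O = 6*(-4) = -24)
1*O - 20 = 1*(-24) - 20 = -24 - 20 = -44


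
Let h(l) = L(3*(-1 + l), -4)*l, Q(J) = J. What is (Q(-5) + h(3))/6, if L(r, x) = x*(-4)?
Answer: 43/6 ≈ 7.1667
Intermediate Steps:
L(r, x) = -4*x
h(l) = 16*l (h(l) = (-4*(-4))*l = 16*l)
(Q(-5) + h(3))/6 = (-5 + 16*3)/6 = (-5 + 48)*(⅙) = 43*(⅙) = 43/6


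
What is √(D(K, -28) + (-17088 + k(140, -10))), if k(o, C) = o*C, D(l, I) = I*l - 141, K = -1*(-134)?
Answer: I*√22381 ≈ 149.6*I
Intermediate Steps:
K = 134
D(l, I) = -141 + I*l
k(o, C) = C*o
√(D(K, -28) + (-17088 + k(140, -10))) = √((-141 - 28*134) + (-17088 - 10*140)) = √((-141 - 3752) + (-17088 - 1400)) = √(-3893 - 18488) = √(-22381) = I*√22381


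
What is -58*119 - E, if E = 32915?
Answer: -39817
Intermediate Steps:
-58*119 - E = -58*119 - 1*32915 = -6902 - 32915 = -39817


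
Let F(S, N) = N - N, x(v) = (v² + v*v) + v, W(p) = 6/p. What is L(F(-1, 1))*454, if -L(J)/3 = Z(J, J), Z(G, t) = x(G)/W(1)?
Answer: 0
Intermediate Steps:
x(v) = v + 2*v² (x(v) = (v² + v²) + v = 2*v² + v = v + 2*v²)
Z(G, t) = G*(1 + 2*G)/6 (Z(G, t) = (G*(1 + 2*G))/((6/1)) = (G*(1 + 2*G))/((6*1)) = (G*(1 + 2*G))/6 = (G*(1 + 2*G))*(⅙) = G*(1 + 2*G)/6)
F(S, N) = 0
L(J) = -J*(1 + 2*J)/2
L(F(-1, 1))*454 = -1*0*(½ + 0)*454 = -1*0*½*454 = 0*454 = 0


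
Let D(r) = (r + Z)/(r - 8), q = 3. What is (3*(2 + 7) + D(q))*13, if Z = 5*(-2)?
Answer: 1846/5 ≈ 369.20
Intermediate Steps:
Z = -10
D(r) = (-10 + r)/(-8 + r) (D(r) = (r - 10)/(r - 8) = (-10 + r)/(-8 + r))
(3*(2 + 7) + D(q))*13 = (3*(2 + 7) + (-10 + 3)/(-8 + 3))*13 = (3*9 - 7/(-5))*13 = (27 - 1/5*(-7))*13 = (27 + 7/5)*13 = (142/5)*13 = 1846/5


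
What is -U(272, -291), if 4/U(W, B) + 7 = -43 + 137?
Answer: -4/87 ≈ -0.045977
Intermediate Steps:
U(W, B) = 4/87 (U(W, B) = 4/(-7 + (-43 + 137)) = 4/(-7 + 94) = 4/87)
-U(272, -291) = -1*4/87 = -4/87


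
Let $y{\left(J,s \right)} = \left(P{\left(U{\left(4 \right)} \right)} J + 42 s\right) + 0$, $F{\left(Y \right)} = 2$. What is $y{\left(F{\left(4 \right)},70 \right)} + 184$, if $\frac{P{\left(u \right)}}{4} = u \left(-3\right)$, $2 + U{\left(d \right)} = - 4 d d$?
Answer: $4708$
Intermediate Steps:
$U{\left(d \right)} = -2 - 4 d^{2}$ ($U{\left(d \right)} = -2 + - 4 d d = -2 - 4 d^{2}$)
$P{\left(u \right)} = - 12 u$ ($P{\left(u \right)} = 4 u \left(-3\right) = 4 \left(- 3 u\right) = - 12 u$)
$y{\left(J,s \right)} = 42 s + 792 J$ ($y{\left(J,s \right)} = \left(- 12 \left(-2 - 4 \cdot 4^{2}\right) J + 42 s\right) + 0 = \left(- 12 \left(-2 - 64\right) J + 42 s\right) + 0 = \left(\left(-12\right) \left(-66\right) J + 42 s\right) + 0 = \left(792 J + 42 s\right) + 0 = \left(42 s + 792 J\right) + 0 = 42 s + 792 J$)
$y{\left(F{\left(4 \right)},70 \right)} + 184 = \left(42 \cdot 70 + 792 \cdot 2\right) + 184 = \left(2940 + 1584\right) + 184 = 4524 + 184 = 4708$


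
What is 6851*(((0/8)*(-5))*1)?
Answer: 0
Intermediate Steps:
6851*(((0/8)*(-5))*1) = 6851*(((0*(⅛))*(-5))*1) = 6851*((0*(-5))*1) = 6851*(0*1) = 6851*0 = 0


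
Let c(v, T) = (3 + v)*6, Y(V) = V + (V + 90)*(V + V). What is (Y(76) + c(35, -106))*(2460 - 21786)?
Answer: -493508736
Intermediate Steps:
Y(V) = V + 2*V*(90 + V) (Y(V) = V + (90 + V)*(2*V) = V + 2*V*(90 + V))
c(v, T) = 18 + 6*v
(Y(76) + c(35, -106))*(2460 - 21786) = (76*(181 + 2*76) + (18 + 6*35))*(2460 - 21786) = (76*(181 + 152) + (18 + 210))*(-19326) = (76*333 + 228)*(-19326) = (25308 + 228)*(-19326) = 25536*(-19326) = -493508736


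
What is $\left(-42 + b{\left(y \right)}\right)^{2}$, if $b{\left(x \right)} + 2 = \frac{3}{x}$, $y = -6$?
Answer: $\frac{7921}{4} \approx 1980.3$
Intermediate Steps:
$b{\left(x \right)} = -2 + \frac{3}{x}$
$\left(-42 + b{\left(y \right)}\right)^{2} = \left(-42 - \left(2 - \frac{3}{-6}\right)\right)^{2} = \left(-42 + \left(-2 + 3 \left(- \frac{1}{6}\right)\right)\right)^{2} = \left(-42 - \frac{5}{2}\right)^{2} = \left(- \frac{89}{2}\right)^{2} = \frac{7921}{4}$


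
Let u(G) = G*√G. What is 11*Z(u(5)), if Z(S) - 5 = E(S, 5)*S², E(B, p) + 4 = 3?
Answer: -1320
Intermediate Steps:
E(B, p) = -1 (E(B, p) = -4 + 3 = -1)
u(G) = G^(3/2)
Z(S) = 5 - S²
11*Z(u(5)) = 11*(5 - (5^(3/2))²) = 11*(5 - (5*√5)²) = 11*(5 - 1*125) = 11*(5 - 125) = 11*(-120) = -1320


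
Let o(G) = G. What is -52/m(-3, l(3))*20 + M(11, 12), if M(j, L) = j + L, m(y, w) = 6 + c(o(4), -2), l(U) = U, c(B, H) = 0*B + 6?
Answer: -191/3 ≈ -63.667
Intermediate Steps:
c(B, H) = 6 (c(B, H) = 0 + 6 = 6)
m(y, w) = 12 (m(y, w) = 6 + 6 = 12)
M(j, L) = L + j
-52/m(-3, l(3))*20 + M(11, 12) = -52/12*20 + (12 + 11) = -52*1/12*20 + 23 = -13/3*20 + 23 = -260/3 + 23 = -191/3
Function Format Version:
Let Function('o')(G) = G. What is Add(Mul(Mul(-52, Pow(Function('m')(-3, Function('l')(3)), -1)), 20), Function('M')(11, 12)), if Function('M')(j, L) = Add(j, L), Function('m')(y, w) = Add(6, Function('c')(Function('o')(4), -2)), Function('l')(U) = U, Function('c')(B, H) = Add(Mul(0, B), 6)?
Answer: Rational(-191, 3) ≈ -63.667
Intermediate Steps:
Function('c')(B, H) = 6 (Function('c')(B, H) = Add(0, 6) = 6)
Function('m')(y, w) = 12 (Function('m')(y, w) = Add(6, 6) = 12)
Function('M')(j, L) = Add(L, j)
Add(Mul(Mul(-52, Pow(Function('m')(-3, Function('l')(3)), -1)), 20), Function('M')(11, 12)) = Add(Mul(Mul(-52, Pow(12, -1)), 20), Add(12, 11)) = Add(Mul(Mul(-52, Rational(1, 12)), 20), 23) = Add(Mul(Rational(-13, 3), 20), 23) = Add(Rational(-260, 3), 23) = Rational(-191, 3)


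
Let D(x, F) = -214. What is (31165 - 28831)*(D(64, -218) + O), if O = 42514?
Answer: 98728200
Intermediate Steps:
(31165 - 28831)*(D(64, -218) + O) = (31165 - 28831)*(-214 + 42514) = 2334*42300 = 98728200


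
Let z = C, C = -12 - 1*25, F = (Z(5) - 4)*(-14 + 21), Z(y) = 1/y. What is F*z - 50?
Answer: 4671/5 ≈ 934.20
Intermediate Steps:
F = -133/5 (F = (1/5 - 4)*(-14 + 21) = (⅕ - 4)*7 = -19/5*7 = -133/5 ≈ -26.600)
C = -37 (C = -12 - 25 = -37)
z = -37
F*z - 50 = -133/5*(-37) - 50 = 4921/5 - 50 = 4671/5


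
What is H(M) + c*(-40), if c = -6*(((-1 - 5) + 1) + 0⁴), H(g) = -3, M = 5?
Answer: -1203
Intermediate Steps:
c = 30 (c = -6*((-6 + 1) + 0) = -6*(-5 + 0) = -6*(-5) = 30)
H(M) + c*(-40) = -3 + 30*(-40) = -3 - 1200 = -1203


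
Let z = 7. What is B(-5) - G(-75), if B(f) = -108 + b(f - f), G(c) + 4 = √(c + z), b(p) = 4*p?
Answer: -104 - 2*I*√17 ≈ -104.0 - 8.2462*I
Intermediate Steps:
G(c) = -4 + √(7 + c) (G(c) = -4 + √(c + 7) = -4 + √(7 + c))
B(f) = -108 (B(f) = -108 + 4*(f - f) = -108 + 4*0 = -108 + 0 = -108)
B(-5) - G(-75) = -108 - (-4 + √(7 - 75)) = -108 - (-4 + √(-68)) = -108 - (-4 + 2*I*√17) = -108 + (4 - 2*I*√17) = -104 - 2*I*√17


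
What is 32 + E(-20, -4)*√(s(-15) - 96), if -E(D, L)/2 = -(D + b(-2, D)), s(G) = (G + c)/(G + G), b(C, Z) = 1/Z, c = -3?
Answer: 32 - 1203*I*√265/50 ≈ 32.0 - 391.67*I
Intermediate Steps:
s(G) = (-3 + G)/(2*G) (s(G) = (G - 3)/(G + G) = (-3 + G)/((2*G)) = (-3 + G)*(1/(2*G)) = (-3 + G)/(2*G))
E(D, L) = 2*D + 2/D (E(D, L) = -(-2)*(D + 1/D) = -2*(-D - 1/D) = 2*D + 2/D)
32 + E(-20, -4)*√(s(-15) - 96) = 32 + (2*(-20) + 2/(-20))*√((½)*(-3 - 15)/(-15) - 96) = 32 + (-40 + 2*(-1/20))*√((½)*(-1/15)*(-18) - 96) = 32 + (-40 - ⅒)*√(⅗ - 96) = 32 - 1203*I*√265/50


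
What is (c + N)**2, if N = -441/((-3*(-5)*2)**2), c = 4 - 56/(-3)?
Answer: 44262409/90000 ≈ 491.80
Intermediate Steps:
c = 68/3 (c = 4 - 56*(-1)/3 = 4 - 7*(-8/3) = 4 + 56/3 = 68/3 ≈ 22.667)
N = -49/100 (N = -441/((15*2)**2) = -441/(30**2) = -441/900 = -441*1/900 = -49/100 ≈ -0.49000)
(c + N)**2 = (68/3 - 49/100)**2 = (6653/300)**2 = 44262409/90000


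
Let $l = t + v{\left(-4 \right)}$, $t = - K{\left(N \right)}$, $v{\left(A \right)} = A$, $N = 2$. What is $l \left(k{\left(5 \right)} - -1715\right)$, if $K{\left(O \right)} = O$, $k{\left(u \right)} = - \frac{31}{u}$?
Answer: $- \frac{51264}{5} \approx -10253.0$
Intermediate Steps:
$t = -2$ ($t = \left(-1\right) 2 = -2$)
$l = -6$ ($l = -2 - 4 = -6$)
$l \left(k{\left(5 \right)} - -1715\right) = - 6 \left(- \frac{31}{5} - -1715\right) = - 6 \left(\left(-31\right) \frac{1}{5} + 1715\right) = - 6 \left(- \frac{31}{5} + 1715\right) = \left(-6\right) \frac{8544}{5} = - \frac{51264}{5}$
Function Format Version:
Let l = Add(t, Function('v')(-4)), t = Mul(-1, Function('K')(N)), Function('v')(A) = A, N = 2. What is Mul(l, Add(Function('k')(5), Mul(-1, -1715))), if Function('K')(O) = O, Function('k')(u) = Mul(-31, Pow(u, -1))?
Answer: Rational(-51264, 5) ≈ -10253.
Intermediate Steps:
t = -2 (t = Mul(-1, 2) = -2)
l = -6 (l = Add(-2, -4) = -6)
Mul(l, Add(Function('k')(5), Mul(-1, -1715))) = Mul(-6, Add(Mul(-31, Pow(5, -1)), Mul(-1, -1715))) = Mul(-6, Add(Mul(-31, Rational(1, 5)), 1715)) = Mul(-6, Add(Rational(-31, 5), 1715)) = Mul(-6, Rational(8544, 5)) = Rational(-51264, 5)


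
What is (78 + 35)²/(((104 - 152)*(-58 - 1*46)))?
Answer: 12769/4992 ≈ 2.5579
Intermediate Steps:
(78 + 35)²/(((104 - 152)*(-58 - 1*46))) = 113²/((-48*(-58 - 46))) = 12769/((-48*(-104))) = 12769/4992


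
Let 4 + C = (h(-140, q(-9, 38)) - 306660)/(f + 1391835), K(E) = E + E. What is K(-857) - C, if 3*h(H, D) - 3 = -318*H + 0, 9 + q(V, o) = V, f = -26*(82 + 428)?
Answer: -71426407/41775 ≈ -1709.8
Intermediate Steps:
f = -13260 (f = -26*510 = -13260)
q(V, o) = -9 + V
h(H, D) = 1 - 106*H (h(H, D) = 1 + (-318*H + 0)/3 = 1 + (-318*H)/3 = 1 - 106*H)
K(E) = 2*E
C = -175943/41775 (C = -4 + ((1 - 106*(-140)) - 306660)/(-13260 + 1391835) = -4 + ((1 + 14840) - 306660)/1378575 = -4 + (14841 - 306660)*(1/1378575) = -4 - 291819*1/1378575 = -4 - 8843/41775 = -175943/41775 ≈ -4.2117)
K(-857) - C = 2*(-857) - 1*(-175943/41775) = -1714 + 175943/41775 = -71426407/41775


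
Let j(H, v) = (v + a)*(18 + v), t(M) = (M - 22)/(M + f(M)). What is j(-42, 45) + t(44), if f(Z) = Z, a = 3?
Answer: 12097/4 ≈ 3024.3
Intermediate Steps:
t(M) = (-22 + M)/(2*M) (t(M) = (M - 22)/(M + M) = (-22 + M)/((2*M)) = (-22 + M)*(1/(2*M)) = (-22 + M)/(2*M))
j(H, v) = (3 + v)*(18 + v) (j(H, v) = (v + 3)*(18 + v) = (3 + v)*(18 + v))
j(-42, 45) + t(44) = (54 + 45² + 21*45) + (½)*(-22 + 44)/44 = (54 + 2025 + 945) + (½)*(1/44)*22 = 3024 + ¼ = 12097/4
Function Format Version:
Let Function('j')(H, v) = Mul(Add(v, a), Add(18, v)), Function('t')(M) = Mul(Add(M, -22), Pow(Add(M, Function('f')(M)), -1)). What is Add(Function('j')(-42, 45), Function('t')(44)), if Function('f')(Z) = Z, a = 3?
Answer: Rational(12097, 4) ≈ 3024.3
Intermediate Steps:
Function('t')(M) = Mul(Rational(1, 2), Pow(M, -1), Add(-22, M)) (Function('t')(M) = Mul(Add(M, -22), Pow(Add(M, M), -1)) = Mul(Add(-22, M), Pow(Mul(2, M), -1)) = Mul(Add(-22, M), Mul(Rational(1, 2), Pow(M, -1))) = Mul(Rational(1, 2), Pow(M, -1), Add(-22, M)))
Function('j')(H, v) = Mul(Add(3, v), Add(18, v)) (Function('j')(H, v) = Mul(Add(v, 3), Add(18, v)) = Mul(Add(3, v), Add(18, v)))
Add(Function('j')(-42, 45), Function('t')(44)) = Add(Add(54, Pow(45, 2), Mul(21, 45)), Mul(Rational(1, 2), Pow(44, -1), Add(-22, 44))) = Add(Add(54, 2025, 945), Mul(Rational(1, 2), Rational(1, 44), 22)) = Add(3024, Rational(1, 4)) = Rational(12097, 4)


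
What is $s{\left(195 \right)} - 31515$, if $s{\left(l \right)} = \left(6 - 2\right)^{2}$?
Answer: $-31499$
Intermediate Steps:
$s{\left(l \right)} = 16$ ($s{\left(l \right)} = 4^{2} = 16$)
$s{\left(195 \right)} - 31515 = 16 - 31515 = -31499$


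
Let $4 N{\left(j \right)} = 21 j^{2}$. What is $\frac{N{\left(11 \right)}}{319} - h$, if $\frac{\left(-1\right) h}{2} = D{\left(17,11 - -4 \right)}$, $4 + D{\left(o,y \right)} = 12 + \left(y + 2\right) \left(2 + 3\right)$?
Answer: $\frac{21807}{116} \approx 187.99$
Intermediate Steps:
$D{\left(o,y \right)} = 18 + 5 y$ ($D{\left(o,y \right)} = -4 + \left(12 + \left(y + 2\right) \left(2 + 3\right)\right) = -4 + \left(12 + \left(2 + y\right) 5\right) = -4 + \left(12 + \left(10 + 5 y\right)\right) = -4 + \left(22 + 5 y\right) = 18 + 5 y$)
$N{\left(j \right)} = \frac{21 j^{2}}{4}$
$h = -186$ ($h = - 2 \left(18 + 5 \left(11 - -4\right)\right) = - 2 \left(18 + 5 \left(11 + 4\right)\right) = - 2 \left(18 + 5 \cdot 15\right) = - 2 \left(18 + 75\right) = \left(-2\right) 93 = -186$)
$\frac{N{\left(11 \right)}}{319} - h = \frac{\frac{21}{4} \cdot 11^{2}}{319} - -186 = \frac{21}{4} \cdot 121 \cdot \frac{1}{319} + 186 = \frac{2541}{4} \cdot \frac{1}{319} + 186 = \frac{231}{116} + 186 = \frac{21807}{116}$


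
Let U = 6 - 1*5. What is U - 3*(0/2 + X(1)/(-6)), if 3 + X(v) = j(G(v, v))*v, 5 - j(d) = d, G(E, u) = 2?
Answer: 1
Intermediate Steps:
U = 1 (U = 6 - 5 = 1)
j(d) = 5 - d
X(v) = -3 + 3*v (X(v) = -3 + (5 - 1*2)*v = -3 + (5 - 2)*v = -3 + 3*v)
U - 3*(0/2 + X(1)/(-6)) = 1 - 3*(0/2 + (-3 + 3*1)/(-6)) = 1 - 3*(0*(½) + (-3 + 3)*(-⅙)) = 1 - 3*(0 + 0*(-⅙)) = 1 - 3*(0 + 0) = 1 - 3*0 = 1 + 0 = 1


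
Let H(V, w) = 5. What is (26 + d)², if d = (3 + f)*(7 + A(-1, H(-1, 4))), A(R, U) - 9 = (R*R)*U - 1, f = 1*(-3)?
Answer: 676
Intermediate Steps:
f = -3
A(R, U) = 8 + U*R² (A(R, U) = 9 + ((R*R)*U - 1) = 9 + (R²*U - 1) = 9 + (U*R² - 1) = 9 + (-1 + U*R²) = 8 + U*R²)
d = 0 (d = (3 - 3)*(7 + (8 + 5*(-1)²)) = 0*(7 + (8 + 5*1)) = 0*(7 + (8 + 5)) = 0*(7 + 13) = 0*20 = 0)
(26 + d)² = (26 + 0)² = 26² = 676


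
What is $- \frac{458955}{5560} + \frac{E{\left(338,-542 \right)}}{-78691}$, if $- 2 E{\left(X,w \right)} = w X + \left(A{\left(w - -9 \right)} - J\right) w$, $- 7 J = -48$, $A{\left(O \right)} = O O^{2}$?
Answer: $\frac{319362590838765}{612530744} \approx 5.2138 \cdot 10^{5}$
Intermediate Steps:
$A{\left(O \right)} = O^{3}$
$J = \frac{48}{7}$ ($J = \left(- \frac{1}{7}\right) \left(-48\right) = \frac{48}{7} \approx 6.8571$)
$E{\left(X,w \right)} = - \frac{X w}{2} - \frac{w \left(- \frac{48}{7} + \left(9 + w\right)^{3}\right)}{2}$ ($E{\left(X,w \right)} = - \frac{w X + \left(\left(w - -9\right)^{3} - \frac{48}{7}\right) w}{2} = - \frac{X w + \left(\left(w + 9\right)^{3} - \frac{48}{7}\right) w}{2} = - \frac{X w + \left(\left(9 + w\right)^{3} - \frac{48}{7}\right) w}{2} = - \frac{X w + \left(- \frac{48}{7} + \left(9 + w\right)^{3}\right) w}{2} = - \frac{X w + w \left(- \frac{48}{7} + \left(9 + w\right)^{3}\right)}{2} = - \frac{X w}{2} - \frac{w \left(- \frac{48}{7} + \left(9 + w\right)^{3}\right)}{2}$)
$- \frac{458955}{5560} + \frac{E{\left(338,-542 \right)}}{-78691} = - \frac{458955}{5560} + \frac{\left(- \frac{1}{14}\right) \left(-542\right) \left(-48 + 7 \cdot 338 + 7 \left(9 - 542\right)^{3}\right)}{-78691} = \left(-458955\right) \frac{1}{5560} + \left(- \frac{1}{14}\right) \left(-542\right) \left(-48 + 2366 + 7 \left(-533\right)^{3}\right) \left(- \frac{1}{78691}\right) = - \frac{91791}{1112} + \left(- \frac{1}{14}\right) \left(-542\right) \left(-48 + 2366 + 7 \left(-151419437\right)\right) \left(- \frac{1}{78691}\right) = - \frac{91791}{1112} + \left(- \frac{1}{14}\right) \left(-542\right) \left(-48 + 2366 - 1059936059\right) \left(- \frac{1}{78691}\right) = - \frac{91791}{1112} + \left(- \frac{1}{14}\right) \left(-542\right) \left(-1059933741\right) \left(- \frac{1}{78691}\right) = - \frac{91791}{1112} - - \frac{287242043811}{550837} = - \frac{91791}{1112} + \frac{287242043811}{550837} = \frac{319362590838765}{612530744}$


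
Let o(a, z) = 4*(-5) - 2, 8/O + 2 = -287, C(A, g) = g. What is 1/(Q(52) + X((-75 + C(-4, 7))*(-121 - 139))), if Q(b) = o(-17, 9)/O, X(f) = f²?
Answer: 4/1250332779 ≈ 3.1991e-9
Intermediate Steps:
O = -8/289 (O = 8/(-2 - 287) = 8/(-289) = 8*(-1/289) = -8/289 ≈ -0.027682)
o(a, z) = -22 (o(a, z) = -20 - 2 = -22)
Q(b) = 3179/4 (Q(b) = -22/(-8/289) = -22*(-289/8) = 3179/4)
1/(Q(52) + X((-75 + C(-4, 7))*(-121 - 139))) = 1/(3179/4 + ((-75 + 7)*(-121 - 139))²) = 1/(3179/4 + (-68*(-260))²) = 1/(3179/4 + 17680²) = 1/(3179/4 + 312582400) = 1/(1250332779/4) = 4/1250332779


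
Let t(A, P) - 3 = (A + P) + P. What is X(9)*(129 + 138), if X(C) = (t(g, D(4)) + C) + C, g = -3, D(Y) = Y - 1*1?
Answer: 6408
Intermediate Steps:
D(Y) = -1 + Y (D(Y) = Y - 1 = -1 + Y)
t(A, P) = 3 + A + 2*P (t(A, P) = 3 + ((A + P) + P) = 3 + (A + 2*P) = 3 + A + 2*P)
X(C) = 6 + 2*C (X(C) = ((3 - 3 + 2*(-1 + 4)) + C) + C = ((3 - 3 + 2*3) + C) + C = ((3 - 3 + 6) + C) + C = (6 + C) + C = 6 + 2*C)
X(9)*(129 + 138) = (6 + 2*9)*(129 + 138) = (6 + 18)*267 = 24*267 = 6408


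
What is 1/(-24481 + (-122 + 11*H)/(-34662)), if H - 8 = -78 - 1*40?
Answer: -5777/141426515 ≈ -4.0848e-5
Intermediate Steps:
H = -110 (H = 8 + (-78 - 1*40) = 8 + (-78 - 40) = 8 - 118 = -110)
1/(-24481 + (-122 + 11*H)/(-34662)) = 1/(-24481 + (-122 + 11*(-110))/(-34662)) = 1/(-24481 + (-122 - 1210)*(-1/34662)) = 1/(-24481 - 1332*(-1/34662)) = 1/(-24481 + 222/5777) = 1/(-141426515/5777) = -5777/141426515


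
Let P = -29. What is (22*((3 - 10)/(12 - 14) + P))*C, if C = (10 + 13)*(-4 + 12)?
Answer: -103224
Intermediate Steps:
C = 184 (C = 23*8 = 184)
(22*((3 - 10)/(12 - 14) + P))*C = (22*((3 - 10)/(12 - 14) - 29))*184 = (22*(-7/(-2) - 29))*184 = (22*(-7*(-½) - 29))*184 = (22*(7/2 - 29))*184 = (22*(-51/2))*184 = -561*184 = -103224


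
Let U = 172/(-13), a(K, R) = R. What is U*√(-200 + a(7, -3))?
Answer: -172*I*√203/13 ≈ -188.51*I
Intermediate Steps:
U = -172/13 (U = 172*(-1/13) = -172/13 ≈ -13.231)
U*√(-200 + a(7, -3)) = -172*√(-200 - 3)/13 = -172*I*√203/13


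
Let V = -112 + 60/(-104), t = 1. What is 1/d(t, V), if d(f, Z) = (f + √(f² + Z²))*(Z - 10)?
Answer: 17576/27304077523 - 676*√8568005/27304077523 ≈ -7.1826e-5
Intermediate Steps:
V = -2927/26 (V = -112 + 60*(-1/104) = -112 - 15/26 = -2927/26 ≈ -112.58)
d(f, Z) = (-10 + Z)*(f + √(Z² + f²)) (d(f, Z) = (f + √(Z² + f²))*(-10 + Z) = (-10 + Z)*(f + √(Z² + f²)))
1/d(t, V) = 1/(-10*1 - 10*√((-2927/26)² + 1²) - 2927/26*1 - 2927*√((-2927/26)² + 1²)/26) = 1/(-10 - 10*√(8567329/676 + 1) - 2927/26 - 2927*√(8567329/676 + 1)/26) = 1/(-10 - 5*√8568005/13 - 2927/26 - 2927*√8568005/676) = 1/(-3187/26 - 3187*√8568005/676)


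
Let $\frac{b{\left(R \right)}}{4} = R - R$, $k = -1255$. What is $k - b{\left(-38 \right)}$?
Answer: $-1255$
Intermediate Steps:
$b{\left(R \right)} = 0$ ($b{\left(R \right)} = 4 \left(R - R\right) = 4 \cdot 0 = 0$)
$k - b{\left(-38 \right)} = -1255 - 0 = -1255 + 0 = -1255$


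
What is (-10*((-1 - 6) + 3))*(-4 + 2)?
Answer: -80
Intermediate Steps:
(-10*((-1 - 6) + 3))*(-4 + 2) = -10*(-7 + 3)*(-2) = -10*(-4)*(-2) = 40*(-2) = -80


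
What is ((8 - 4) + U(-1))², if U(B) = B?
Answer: 9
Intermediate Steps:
((8 - 4) + U(-1))² = ((8 - 4) - 1)² = (4 - 1)² = 3² = 9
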